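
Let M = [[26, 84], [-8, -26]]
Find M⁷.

tr M = 0 and det M = -4, so the characteristic polynomial is λ² − (0)λ + (-4) with roots 2 and -2.
Eigenvectors give P = [[7, -3], [-2, 1]] with P⁻¹ = [[1, 3], [2, 7]], and M = P·diag(2, -2)·P⁻¹.
Then M⁷ = P·diag(128, -128)·P⁻¹ = [[896, 384], [-256, -128]] · [[1, 3], [2, 7]] = [[1664, 5376], [-512, -1664]].

[[1664, 5376], [-512, -1664]]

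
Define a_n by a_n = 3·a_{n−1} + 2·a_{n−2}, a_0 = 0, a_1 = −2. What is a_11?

With companion matrix A = [[3, 2], [1, 0]], [a_n, a_{n−1}]ᵀ = A·[a_{n−1}, a_{n−2}]ᵀ, so [a_11, a_10]ᵀ = A^10·[a_1, a_0]ᵀ.
A^10 = [[283667, 159294], [79647, 44726]], giving [a_11, a_10]ᵀ = [[−567334], [−159294]].

−567334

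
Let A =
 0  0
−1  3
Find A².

[[0, 0], [−3, 9]]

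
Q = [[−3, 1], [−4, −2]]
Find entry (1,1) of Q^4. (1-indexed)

Q^2 = [[5, −5], [20, 0]]
Q^3 = [[5, 15], [−60, 20]]
Q^4 = [[−75, −25], [100, −100]]

−75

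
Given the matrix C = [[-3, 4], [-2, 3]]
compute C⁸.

C² = I (check: tr C = 0 and det C = -1), so C⁸ = I since 8 is even.

[[1, 0], [0, 1]]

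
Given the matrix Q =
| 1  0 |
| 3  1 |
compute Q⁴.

[[1, 0], [12, 1]]

Q = I + N where N = [[0, 0], [3, 0]] is strictly lower-triangular, so N² = 0.
(I + N)⁴ = I + 4·N = [[1, 0], [12, 1]].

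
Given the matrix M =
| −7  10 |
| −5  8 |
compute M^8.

tr M = 1 and det M = −6, so the characteristic polynomial is λ² − (1)λ + (−6) with roots −2 and 3.
Eigenvectors give P = [[2, −1], [1, −1]] with P⁻¹ = [[1, −1], [1, −2]], and M = P·diag(−2, 3)·P⁻¹.
Then M^8 = P·diag(256, 6561)·P⁻¹ = [[512, −6561], [256, −6561]] · [[1, −1], [1, −2]] = [[−6049, 12610], [−6305, 12866]].

[[−6049, 12610], [−6305, 12866]]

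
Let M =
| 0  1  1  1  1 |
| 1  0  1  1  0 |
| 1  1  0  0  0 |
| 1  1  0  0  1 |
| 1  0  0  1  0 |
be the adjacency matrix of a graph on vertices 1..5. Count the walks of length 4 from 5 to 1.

13

The number of length-4 walks from vertex 5 to vertex 1 is entry (5,1) of M^4, where M is the adjacency matrix.
M^2 = [[4, 2, 1, 2, 1], [2, 3, 1, 1, 2], [1, 1, 2, 2, 1], [2, 1, 2, 3, 1], [1, 2, 1, 1, 2]]
M^3 = [[6, 7, 6, 7, 6], [7, 4, 5, 7, 3], [6, 5, 2, 3, 3], [7, 7, 3, 4, 5], [6, 3, 3, 5, 2]]
M^4 = [[26, 19, 13, 19, 13], [19, 19, 11, 14, 14], [13, 11, 11, 14, 9], [19, 14, 14, 19, 11], [13, 14, 9, 11, 11]]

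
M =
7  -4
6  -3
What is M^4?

tr M = 4 and det M = 3, so the characteristic polynomial is λ² − (4)λ + (3) with roots 1 and 3.
Eigenvectors give P = [[-2, 1], [-3, 1]] with P⁻¹ = [[1, -1], [3, -2]], and M = P·diag(1, 3)·P⁻¹.
Then M^4 = P·diag(1, 81)·P⁻¹ = [[-2, 81], [-3, 81]] · [[1, -1], [3, -2]] = [[241, -160], [240, -159]].

[[241, -160], [240, -159]]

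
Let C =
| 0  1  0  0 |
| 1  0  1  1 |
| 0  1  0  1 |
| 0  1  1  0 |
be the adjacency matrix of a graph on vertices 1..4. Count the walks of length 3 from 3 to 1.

The number of length-3 walks from vertex 3 to vertex 1 is entry (3,1) of C^3, where C is the adjacency matrix.
C^2 = [[1, 0, 1, 1], [0, 3, 1, 1], [1, 1, 2, 1], [1, 1, 1, 2]]
C^3 = [[0, 3, 1, 1], [3, 2, 4, 4], [1, 4, 2, 3], [1, 4, 3, 2]]

1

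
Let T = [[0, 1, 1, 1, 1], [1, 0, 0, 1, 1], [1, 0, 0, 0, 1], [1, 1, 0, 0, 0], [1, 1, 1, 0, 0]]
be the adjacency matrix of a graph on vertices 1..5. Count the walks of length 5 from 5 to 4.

33

The number of length-5 walks from vertex 5 to vertex 4 is entry (5,4) of T⁵, where T is the adjacency matrix.
T² = [[4, 2, 1, 1, 2], [2, 3, 2, 1, 1], [1, 2, 2, 1, 1], [1, 1, 1, 2, 2], [2, 1, 1, 2, 3]]
T³ = [[6, 7, 6, 6, 7], [7, 4, 3, 5, 7], [6, 3, 2, 3, 5], [6, 5, 3, 2, 3], [7, 7, 5, 3, 4]]
T⁴ = [[26, 19, 13, 13, 19], [19, 19, 14, 11, 14], [13, 14, 11, 9, 11], [13, 11, 9, 11, 14], [19, 14, 11, 14, 19]]
T⁵ = [[64, 58, 45, 45, 58], [58, 44, 33, 38, 52], [45, 33, 24, 27, 38], [45, 38, 27, 24, 33], [58, 52, 38, 33, 44]]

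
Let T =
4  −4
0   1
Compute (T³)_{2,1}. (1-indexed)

T² = [[16, −20], [0, 1]]
T³ = [[64, −84], [0, 1]]

0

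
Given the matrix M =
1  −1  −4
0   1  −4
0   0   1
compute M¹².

[[1, −12, 216], [0, 1, −48], [0, 0, 1]]

M = I + N where N = [[0, −1, −4], [0, 0, −4], [0, 0, 0]] is strictly upper-triangular, so N³ = 0.
(I + N)¹² = I + 12·N + 66·N² = [[1, −12, 216], [0, 1, −48], [0, 0, 1]].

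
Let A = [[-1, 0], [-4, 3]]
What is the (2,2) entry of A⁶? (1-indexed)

tr A = 2 and det A = -3, so the characteristic polynomial is λ² − (2)λ + (-3) with roots -1 and 3.
Eigenvectors give P = [[-1, 0], [-1, 1]] with P⁻¹ = [[-1, 0], [-1, 1]], and A = P·diag(-1, 3)·P⁻¹.
Then A⁶ = P·diag(1, 729)·P⁻¹ = [[-1, 0], [-1, 729]] · [[-1, 0], [-1, 1]] = [[1, 0], [-728, 729]].

729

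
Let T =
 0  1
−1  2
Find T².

[[−1, 2], [−2, 3]]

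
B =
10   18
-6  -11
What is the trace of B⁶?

65

tr B = -1 and det B = -2, so the characteristic polynomial is λ² − (-1)λ + (-2) with roots 1 and -2.
Eigenvectors give P = [[-2, -3], [1, 2]] with P⁻¹ = [[-2, -3], [1, 2]], and B = P·diag(1, -2)·P⁻¹.
Then B⁶ = P·diag(1, 64)·P⁻¹ = [[-2, -192], [1, 128]] · [[-2, -3], [1, 2]] = [[-188, -378], [126, 253]].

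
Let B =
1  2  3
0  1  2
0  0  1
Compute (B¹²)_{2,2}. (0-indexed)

B = I + N where N = [[0, 2, 3], [0, 0, 2], [0, 0, 0]] is strictly upper-triangular, so N³ = 0.
(I + N)¹² = I + 12·N + 66·N² = [[1, 24, 300], [0, 1, 24], [0, 0, 1]].

1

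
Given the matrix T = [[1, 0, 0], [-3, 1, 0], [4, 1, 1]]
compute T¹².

T = I + N where N = [[0, 0, 0], [-3, 0, 0], [4, 1, 0]] is strictly lower-triangular, so N³ = 0.
(I + N)¹² = I + 12·N + 66·N² = [[1, 0, 0], [-36, 1, 0], [-150, 12, 1]].

[[1, 0, 0], [-36, 1, 0], [-150, 12, 1]]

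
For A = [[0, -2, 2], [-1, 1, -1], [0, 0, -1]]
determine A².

[[2, -2, 0], [-1, 3, -2], [0, 0, 1]]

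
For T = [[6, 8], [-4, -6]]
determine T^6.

[[64, 0], [0, 64]]

tr T = 0 and det T = -4, so the characteristic polynomial is λ² − (0)λ + (-4) with roots 2 and -2.
Eigenvectors give P = [[2, -1], [-1, 1]] with P⁻¹ = [[1, 1], [1, 2]], and T = P·diag(2, -2)·P⁻¹.
Then T^6 = P·diag(64, 64)·P⁻¹ = [[128, -64], [-64, 64]] · [[1, 1], [1, 2]] = [[64, 0], [0, 64]].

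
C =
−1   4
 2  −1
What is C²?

[[9, −8], [−4, 9]]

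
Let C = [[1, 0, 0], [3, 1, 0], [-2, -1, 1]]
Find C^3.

C = I + N where N = [[0, 0, 0], [3, 0, 0], [-2, -1, 0]] is strictly lower-triangular, so N^3 = 0.
(I + N)^3 = I + 3·N + 3·N^2 = [[1, 0, 0], [9, 1, 0], [-15, -3, 1]].

[[1, 0, 0], [9, 1, 0], [-15, -3, 1]]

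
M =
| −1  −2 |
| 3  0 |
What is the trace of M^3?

17

M^2 = [[−5, 2], [−3, −6]]
M^3 = [[11, 10], [−15, 6]]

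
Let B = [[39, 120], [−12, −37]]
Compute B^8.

[[65601, 196800], [−19680, −59039]]

tr B = 2 and det B = −3, so the characteristic polynomial is λ² − (2)λ + (−3) with roots −1 and 3.
Eigenvectors give P = [[−3, −10], [1, 3]] with P⁻¹ = [[3, 10], [−1, −3]], and B = P·diag(−1, 3)·P⁻¹.
Then B^8 = P·diag(1, 6561)·P⁻¹ = [[−3, −65610], [1, 19683]] · [[3, 10], [−1, −3]] = [[65601, 196800], [−19680, −59039]].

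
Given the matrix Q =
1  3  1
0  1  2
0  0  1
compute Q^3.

Q = I + N where N = [[0, 3, 1], [0, 0, 2], [0, 0, 0]] is strictly upper-triangular, so N^3 = 0.
(I + N)^3 = I + 3·N + 3·N^2 = [[1, 9, 21], [0, 1, 6], [0, 0, 1]].

[[1, 9, 21], [0, 1, 6], [0, 0, 1]]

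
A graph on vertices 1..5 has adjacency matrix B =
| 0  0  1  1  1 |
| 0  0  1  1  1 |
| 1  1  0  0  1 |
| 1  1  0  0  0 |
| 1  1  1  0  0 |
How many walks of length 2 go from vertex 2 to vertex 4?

The number of length-2 walks from vertex 2 to vertex 4 is entry (2,4) of B^2, where B is the adjacency matrix.
B^2 = [[3, 3, 1, 0, 1], [3, 3, 1, 0, 1], [1, 1, 3, 2, 2], [0, 0, 2, 2, 2], [1, 1, 2, 2, 3]]

0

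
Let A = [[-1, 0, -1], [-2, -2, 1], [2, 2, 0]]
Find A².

[[-1, -2, 1], [8, 6, 0], [-6, -4, 0]]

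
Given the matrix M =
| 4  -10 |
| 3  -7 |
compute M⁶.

[[-314, 630], [-189, 379]]

tr M = -3 and det M = 2, so the characteristic polynomial is λ² − (-3)λ + (2) with roots -1 and -2.
Eigenvectors give P = [[2, -5], [1, -3]] with P⁻¹ = [[3, -5], [1, -2]], and M = P·diag(-1, -2)·P⁻¹.
Then M⁶ = P·diag(1, 64)·P⁻¹ = [[2, -320], [1, -192]] · [[3, -5], [1, -2]] = [[-314, 630], [-189, 379]].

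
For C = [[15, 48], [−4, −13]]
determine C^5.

tr C = 2 and det C = −3, so the characteristic polynomial is λ² − (2)λ + (−3) with roots 3 and −1.
Eigenvectors give P = [[−4, −3], [1, 1]] with P⁻¹ = [[−1, −3], [1, 4]], and C = P·diag(3, −1)·P⁻¹.
Then C^5 = P·diag(243, −1)·P⁻¹ = [[−972, 3], [243, −1]] · [[−1, −3], [1, 4]] = [[975, 2928], [−244, −733]].

[[975, 2928], [−244, −733]]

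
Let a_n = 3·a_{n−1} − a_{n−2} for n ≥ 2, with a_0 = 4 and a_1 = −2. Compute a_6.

With companion matrix A = [[3, −1], [1, 0]], [a_n, a_{n−1}]ᵀ = A·[a_{n−1}, a_{n−2}]ᵀ, so [a_6, a_5]ᵀ = A^5·[a_1, a_0]ᵀ.
A^5 = [[144, −55], [55, −21]], giving [a_6, a_5]ᵀ = [[−508], [−194]].

−508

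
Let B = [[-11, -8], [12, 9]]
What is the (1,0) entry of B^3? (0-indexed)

tr B = -2 and det B = -3, so the characteristic polynomial is λ² − (-2)λ + (-3) with roots -3 and 1.
Eigenvectors give P = [[-1, 2], [1, -3]] with P⁻¹ = [[-3, -2], [-1, -1]], and B = P·diag(-3, 1)·P⁻¹.
Then B^3 = P·diag(-27, 1)·P⁻¹ = [[27, 2], [-27, -3]] · [[-3, -2], [-1, -1]] = [[-83, -56], [84, 57]].

84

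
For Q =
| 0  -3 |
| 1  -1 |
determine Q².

[[-3, 3], [-1, -2]]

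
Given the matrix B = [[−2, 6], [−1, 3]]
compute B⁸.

B² = B (a projection; rank 1, trace 1), so B⁸ = B.

[[−2, 6], [−1, 3]]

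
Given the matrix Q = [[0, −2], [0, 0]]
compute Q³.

Q is strictly triangular, hence nilpotent: Q² = 0, so Q³ = 0.

[[0, 0], [0, 0]]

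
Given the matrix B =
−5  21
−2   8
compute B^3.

[[−41, 147], [−14, 50]]

tr B = 3 and det B = 2, so the characteristic polynomial is λ² − (3)λ + (2) with roots 2 and 1.
Eigenvectors give P = [[−3, −7], [−1, −2]] with P⁻¹ = [[2, −7], [−1, 3]], and B = P·diag(2, 1)·P⁻¹.
Then B^3 = P·diag(8, 1)·P⁻¹ = [[−24, −7], [−8, −2]] · [[2, −7], [−1, 3]] = [[−41, 147], [−14, 50]].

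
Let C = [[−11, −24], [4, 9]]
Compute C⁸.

[[19681, 39360], [−6560, −13119]]

tr C = −2 and det C = −3, so the characteristic polynomial is λ² − (−2)λ + (−3) with roots −3 and 1.
Eigenvectors give P = [[3, 2], [−1, −1]] with P⁻¹ = [[1, 2], [−1, −3]], and C = P·diag(−3, 1)·P⁻¹.
Then C⁸ = P·diag(6561, 1)·P⁻¹ = [[19683, 2], [−6561, −1]] · [[1, 2], [−1, −3]] = [[19681, 39360], [−6560, −13119]].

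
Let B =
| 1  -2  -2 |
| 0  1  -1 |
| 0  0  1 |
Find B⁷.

[[1, -14, 28], [0, 1, -7], [0, 0, 1]]

B = I + N where N = [[0, -2, -2], [0, 0, -1], [0, 0, 0]] is strictly upper-triangular, so N³ = 0.
(I + N)⁷ = I + 7·N + 21·N² = [[1, -14, 28], [0, 1, -7], [0, 0, 1]].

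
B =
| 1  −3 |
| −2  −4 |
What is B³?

[[−11, −57], [−38, −106]]

B² = [[7, 9], [6, 22]]
B³ = [[−11, −57], [−38, −106]]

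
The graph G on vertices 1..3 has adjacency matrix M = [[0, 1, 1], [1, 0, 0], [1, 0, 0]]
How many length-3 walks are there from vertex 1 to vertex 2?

The number of length-3 walks from vertex 1 to vertex 2 is entry (1,2) of M^3, where M is the adjacency matrix.
M^2 = [[2, 0, 0], [0, 1, 1], [0, 1, 1]]
M^3 = [[0, 2, 2], [2, 0, 0], [2, 0, 0]]

2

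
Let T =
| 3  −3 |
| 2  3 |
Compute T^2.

[[3, −18], [12, 3]]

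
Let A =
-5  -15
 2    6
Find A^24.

[[-5, -15], [2, 6]]

A² = A (a projection; rank 1, trace 1), so A^24 = A.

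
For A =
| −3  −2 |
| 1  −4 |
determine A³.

A² = [[7, 14], [−7, 14]]
A³ = [[−7, −70], [35, −42]]

[[−7, −70], [35, −42]]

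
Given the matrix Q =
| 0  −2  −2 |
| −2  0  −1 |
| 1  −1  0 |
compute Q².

[[2, 2, 2], [−1, 5, 4], [2, −2, −1]]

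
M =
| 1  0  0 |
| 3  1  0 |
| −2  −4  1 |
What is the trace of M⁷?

3

M = I + N where N = [[0, 0, 0], [3, 0, 0], [−2, −4, 0]] is strictly lower-triangular, so N³ = 0.
(I + N)⁷ = I + 7·N + 21·N² = [[1, 0, 0], [21, 1, 0], [−266, −28, 1]].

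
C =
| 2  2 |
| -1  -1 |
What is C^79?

[[2, 2], [-1, -1]]

C² = C (a projection; rank 1, trace 1), so C^79 = C.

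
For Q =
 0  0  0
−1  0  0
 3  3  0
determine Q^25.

[[0, 0, 0], [0, 0, 0], [0, 0, 0]]

Q is strictly triangular, hence nilpotent: Q^3 = 0, so Q^25 = 0.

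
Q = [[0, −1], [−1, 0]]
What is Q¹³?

[[0, −1], [−1, 0]]

Q² = I (check: tr Q = 0 and det Q = −1), so Q¹³ = Q since 13 is odd.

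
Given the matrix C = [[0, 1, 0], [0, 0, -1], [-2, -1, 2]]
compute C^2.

[[0, 0, -1], [2, 1, -2], [-4, -4, 5]]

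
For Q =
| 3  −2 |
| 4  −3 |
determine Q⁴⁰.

[[1, 0], [0, 1]]

Q² = I (check: tr Q = 0 and det Q = −1), so Q⁴⁰ = I since 40 is even.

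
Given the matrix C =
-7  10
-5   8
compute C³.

tr C = 1 and det C = -6, so the characteristic polynomial is λ² − (1)λ + (-6) with roots -2 and 3.
Eigenvectors give P = [[2, -1], [1, -1]] with P⁻¹ = [[1, -1], [1, -2]], and C = P·diag(-2, 3)·P⁻¹.
Then C³ = P·diag(-8, 27)·P⁻¹ = [[-16, -27], [-8, -27]] · [[1, -1], [1, -2]] = [[-43, 70], [-35, 62]].

[[-43, 70], [-35, 62]]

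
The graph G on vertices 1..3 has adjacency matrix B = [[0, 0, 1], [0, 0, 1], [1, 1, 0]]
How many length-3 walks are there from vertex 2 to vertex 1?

The number of length-3 walks from vertex 2 to vertex 1 is entry (2,1) of B³, where B is the adjacency matrix.
B² = [[1, 1, 0], [1, 1, 0], [0, 0, 2]]
B³ = [[0, 0, 2], [0, 0, 2], [2, 2, 0]]

0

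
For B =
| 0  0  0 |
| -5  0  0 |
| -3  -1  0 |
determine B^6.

B is strictly triangular, hence nilpotent: B^3 = 0, so B^6 = 0.

[[0, 0, 0], [0, 0, 0], [0, 0, 0]]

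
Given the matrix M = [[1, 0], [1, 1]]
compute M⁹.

[[1, 0], [9, 1]]

M = I + N where N = [[0, 0], [1, 0]] is strictly lower-triangular, so N² = 0.
(I + N)⁹ = I + 9·N = [[1, 0], [9, 1]].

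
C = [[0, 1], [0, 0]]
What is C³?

[[0, 0], [0, 0]]

C is strictly triangular, hence nilpotent: C² = 0, so C³ = 0.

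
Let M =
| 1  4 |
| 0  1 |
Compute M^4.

[[1, 16], [0, 1]]

M = I + N where N = [[0, 4], [0, 0]] is strictly upper-triangular, so N^2 = 0.
(I + N)^4 = I + 4·N = [[1, 16], [0, 1]].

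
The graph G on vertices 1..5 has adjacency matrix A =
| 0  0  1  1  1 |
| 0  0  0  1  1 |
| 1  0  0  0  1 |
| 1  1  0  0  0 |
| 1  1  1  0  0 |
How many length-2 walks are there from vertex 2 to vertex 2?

2

The number of length-2 walks from vertex 2 to vertex 2 is entry (2,2) of A², where A is the adjacency matrix.
A² = [[3, 2, 1, 0, 1], [2, 2, 1, 0, 0], [1, 1, 2, 1, 1], [0, 0, 1, 2, 2], [1, 0, 1, 2, 3]]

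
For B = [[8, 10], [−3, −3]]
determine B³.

tr B = 5 and det B = 6, so the characteristic polynomial is λ² − (5)λ + (6) with roots 3 and 2.
Eigenvectors give P = [[−2, −5], [1, 3]] with P⁻¹ = [[−3, −5], [1, 2]], and B = P·diag(3, 2)·P⁻¹.
Then B³ = P·diag(27, 8)·P⁻¹ = [[−54, −40], [27, 24]] · [[−3, −5], [1, 2]] = [[122, 190], [−57, −87]].

[[122, 190], [−57, −87]]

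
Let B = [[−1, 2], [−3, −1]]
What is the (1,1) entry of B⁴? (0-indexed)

B² = [[−5, −4], [6, −5]]
B³ = [[17, −6], [9, 17]]
B⁴ = [[1, 40], [−60, 1]]

1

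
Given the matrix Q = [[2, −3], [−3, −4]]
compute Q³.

Q² = [[13, 6], [6, 25]]
Q³ = [[8, −63], [−63, −118]]

[[8, −63], [−63, −118]]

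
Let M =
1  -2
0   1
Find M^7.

[[1, -14], [0, 1]]

M = I + N where N = [[0, -2], [0, 0]] is strictly upper-triangular, so N^2 = 0.
(I + N)^7 = I + 7·N = [[1, -14], [0, 1]].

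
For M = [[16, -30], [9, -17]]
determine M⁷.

[[646, -1290], [387, -773]]

tr M = -1 and det M = -2, so the characteristic polynomial is λ² − (-1)λ + (-2) with roots -2 and 1.
Eigenvectors give P = [[-5, 2], [-3, 1]] with P⁻¹ = [[1, -2], [3, -5]], and M = P·diag(-2, 1)·P⁻¹.
Then M⁷ = P·diag(-128, 1)·P⁻¹ = [[640, 2], [384, 1]] · [[1, -2], [3, -5]] = [[646, -1290], [387, -773]].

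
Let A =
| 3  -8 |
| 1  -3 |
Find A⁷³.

A² = I (check: tr A = 0 and det A = -1), so A⁷³ = A since 73 is odd.

[[3, -8], [1, -3]]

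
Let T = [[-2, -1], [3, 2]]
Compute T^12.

T² = I (check: tr T = 0 and det T = -1), so T^12 = I since 12 is even.

[[1, 0], [0, 1]]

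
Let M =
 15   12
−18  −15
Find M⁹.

tr M = 0 and det M = −9, so the characteristic polynomial is λ² − (0)λ + (−9) with roots 3 and −3.
Eigenvectors give P = [[1, −2], [−1, 3]] with P⁻¹ = [[3, 2], [1, 1]], and M = P·diag(3, −3)·P⁻¹.
Then M⁹ = P·diag(19683, −19683)·P⁻¹ = [[19683, 39366], [−19683, −59049]] · [[3, 2], [1, 1]] = [[98415, 78732], [−118098, −98415]].

[[98415, 78732], [−118098, −98415]]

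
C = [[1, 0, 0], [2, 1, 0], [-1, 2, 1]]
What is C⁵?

[[1, 0, 0], [10, 1, 0], [35, 10, 1]]

C = I + N where N = [[0, 0, 0], [2, 0, 0], [-1, 2, 0]] is strictly lower-triangular, so N³ = 0.
(I + N)⁵ = I + 5·N + 10·N² = [[1, 0, 0], [10, 1, 0], [35, 10, 1]].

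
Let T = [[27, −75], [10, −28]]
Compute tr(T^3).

tr T = −1 and det T = −6, so the characteristic polynomial is λ² − (−1)λ + (−6) with roots −3 and 2.
Eigenvectors give P = [[−5, −3], [−2, −1]] with P⁻¹ = [[1, −3], [−2, 5]], and T = P·diag(−3, 2)·P⁻¹.
Then T^3 = P·diag(−27, 8)·P⁻¹ = [[135, −24], [54, −8]] · [[1, −3], [−2, 5]] = [[183, −525], [70, −202]].

−19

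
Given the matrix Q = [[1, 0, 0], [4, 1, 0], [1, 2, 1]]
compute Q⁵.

Q = I + N where N = [[0, 0, 0], [4, 0, 0], [1, 2, 0]] is strictly lower-triangular, so N³ = 0.
(I + N)⁵ = I + 5·N + 10·N² = [[1, 0, 0], [20, 1, 0], [85, 10, 1]].

[[1, 0, 0], [20, 1, 0], [85, 10, 1]]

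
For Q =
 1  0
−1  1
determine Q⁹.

Q = I + N where N = [[0, 0], [−1, 0]] is strictly lower-triangular, so N² = 0.
(I + N)⁹ = I + 9·N = [[1, 0], [−9, 1]].

[[1, 0], [−9, 1]]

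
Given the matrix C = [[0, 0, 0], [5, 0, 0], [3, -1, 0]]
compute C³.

C is strictly triangular, hence nilpotent: C³ = 0, so C³ = 0.

[[0, 0, 0], [0, 0, 0], [0, 0, 0]]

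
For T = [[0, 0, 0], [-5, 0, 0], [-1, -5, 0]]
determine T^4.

T is strictly triangular, hence nilpotent: T^3 = 0, so T^4 = 0.

[[0, 0, 0], [0, 0, 0], [0, 0, 0]]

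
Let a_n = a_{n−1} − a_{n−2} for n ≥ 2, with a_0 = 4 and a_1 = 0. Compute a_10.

With companion matrix A = [[1, −1], [1, 0]], [a_n, a_{n−1}]ᵀ = A·[a_{n−1}, a_{n−2}]ᵀ, so [a_10, a_9]ᵀ = A^9·[a_1, a_0]ᵀ.
A^9 = [[−1, 0], [0, −1]], giving [a_10, a_9]ᵀ = [[0], [−4]].

0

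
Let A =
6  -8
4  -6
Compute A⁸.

[[256, 0], [0, 256]]

tr A = 0 and det A = -4, so the characteristic polynomial is λ² − (0)λ + (-4) with roots 2 and -2.
Eigenvectors give P = [[2, 1], [1, 1]] with P⁻¹ = [[1, -1], [-1, 2]], and A = P·diag(2, -2)·P⁻¹.
Then A⁸ = P·diag(256, 256)·P⁻¹ = [[512, 256], [256, 256]] · [[1, -1], [-1, 2]] = [[256, 0], [0, 256]].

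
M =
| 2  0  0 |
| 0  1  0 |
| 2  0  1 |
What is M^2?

[[4, 0, 0], [0, 1, 0], [6, 0, 1]]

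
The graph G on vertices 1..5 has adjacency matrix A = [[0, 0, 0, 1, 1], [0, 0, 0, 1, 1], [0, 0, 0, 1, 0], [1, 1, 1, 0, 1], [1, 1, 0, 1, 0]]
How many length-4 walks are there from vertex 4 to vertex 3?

4

The number of length-4 walks from vertex 4 to vertex 3 is entry (4,3) of A⁴, where A is the adjacency matrix.
A² = [[2, 2, 1, 1, 1], [2, 2, 1, 1, 1], [1, 1, 1, 0, 1], [1, 1, 0, 4, 2], [1, 1, 1, 2, 3]]
A³ = [[2, 2, 1, 6, 5], [2, 2, 1, 6, 5], [1, 1, 0, 4, 2], [6, 6, 4, 4, 6], [5, 5, 2, 6, 4]]
A⁴ = [[11, 11, 6, 10, 10], [11, 11, 6, 10, 10], [6, 6, 4, 4, 6], [10, 10, 4, 22, 16], [10, 10, 6, 16, 16]]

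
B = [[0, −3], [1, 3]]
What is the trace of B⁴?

−9

B² = [[−3, −9], [3, 6]]
B³ = [[−9, −18], [6, 9]]
B⁴ = [[−18, −27], [9, 9]]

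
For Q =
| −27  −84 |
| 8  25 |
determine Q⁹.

[[−137787, −413364], [39368, 118105]]

tr Q = −2 and det Q = −3, so the characteristic polynomial is λ² − (−2)λ + (−3) with roots −3 and 1.
Eigenvectors give P = [[7, −3], [−2, 1]] with P⁻¹ = [[1, 3], [2, 7]], and Q = P·diag(−3, 1)·P⁻¹.
Then Q⁹ = P·diag(−19683, 1)·P⁻¹ = [[−137781, −3], [39366, 1]] · [[1, 3], [2, 7]] = [[−137787, −413364], [39368, 118105]].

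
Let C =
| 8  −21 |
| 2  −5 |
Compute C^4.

tr C = 3 and det C = 2, so the characteristic polynomial is λ² − (3)λ + (2) with roots 1 and 2.
Eigenvectors give P = [[3, 7], [1, 2]] with P⁻¹ = [[−2, 7], [1, −3]], and C = P·diag(1, 2)·P⁻¹.
Then C^4 = P·diag(1, 16)·P⁻¹ = [[3, 112], [1, 32]] · [[−2, 7], [1, −3]] = [[106, −315], [30, −89]].

[[106, −315], [30, −89]]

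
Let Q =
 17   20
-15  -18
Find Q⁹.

[[61097, 80780], [-60585, -80268]]

tr Q = -1 and det Q = -6, so the characteristic polynomial is λ² − (-1)λ + (-6) with roots -3 and 2.
Eigenvectors give P = [[1, 4], [-1, -3]] with P⁻¹ = [[-3, -4], [1, 1]], and Q = P·diag(-3, 2)·P⁻¹.
Then Q⁹ = P·diag(-19683, 512)·P⁻¹ = [[-19683, 2048], [19683, -1536]] · [[-3, -4], [1, 1]] = [[61097, 80780], [-60585, -80268]].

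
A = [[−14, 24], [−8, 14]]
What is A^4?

tr A = 0 and det A = −4, so the characteristic polynomial is λ² − (0)λ + (−4) with roots 2 and −2.
Eigenvectors give P = [[−3, 2], [−2, 1]] with P⁻¹ = [[1, −2], [2, −3]], and A = P·diag(2, −2)·P⁻¹.
Then A^4 = P·diag(16, 16)·P⁻¹ = [[−48, 32], [−32, 16]] · [[1, −2], [2, −3]] = [[16, 0], [0, 16]].

[[16, 0], [0, 16]]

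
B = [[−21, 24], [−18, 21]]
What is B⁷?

tr B = 0 and det B = −9, so the characteristic polynomial is λ² − (0)λ + (−9) with roots −3 and 3.
Eigenvectors give P = [[−4, −1], [−3, −1]] with P⁻¹ = [[−1, 1], [3, −4]], and B = P·diag(−3, 3)·P⁻¹.
Then B⁷ = P·diag(−2187, 2187)·P⁻¹ = [[8748, −2187], [6561, −2187]] · [[−1, 1], [3, −4]] = [[−15309, 17496], [−13122, 15309]].

[[−15309, 17496], [−13122, 15309]]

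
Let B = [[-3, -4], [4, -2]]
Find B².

[[-7, 20], [-20, -12]]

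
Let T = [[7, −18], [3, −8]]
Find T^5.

[[67, −198], [33, −98]]

tr T = −1 and det T = −2, so the characteristic polynomial is λ² − (−1)λ + (−2) with roots −2 and 1.
Eigenvectors give P = [[2, −3], [1, −1]] with P⁻¹ = [[−1, 3], [−1, 2]], and T = P·diag(−2, 1)·P⁻¹.
Then T^5 = P·diag(−32, 1)·P⁻¹ = [[−64, −3], [−32, −1]] · [[−1, 3], [−1, 2]] = [[67, −198], [33, −98]].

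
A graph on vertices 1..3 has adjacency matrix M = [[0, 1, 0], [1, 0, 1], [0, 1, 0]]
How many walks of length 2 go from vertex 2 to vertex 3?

The number of length-2 walks from vertex 2 to vertex 3 is entry (2,3) of M^2, where M is the adjacency matrix.
M^2 = [[1, 0, 1], [0, 2, 0], [1, 0, 1]]

0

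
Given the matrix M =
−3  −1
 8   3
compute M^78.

M² = I (check: tr M = 0 and det M = −1), so M^78 = I since 78 is even.

[[1, 0], [0, 1]]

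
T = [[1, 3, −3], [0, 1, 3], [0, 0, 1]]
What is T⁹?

T = I + N where N = [[0, 3, −3], [0, 0, 3], [0, 0, 0]] is strictly upper-triangular, so N³ = 0.
(I + N)⁹ = I + 9·N + 36·N² = [[1, 27, 297], [0, 1, 27], [0, 0, 1]].

[[1, 27, 297], [0, 1, 27], [0, 0, 1]]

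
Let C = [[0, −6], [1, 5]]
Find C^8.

tr C = 5 and det C = 6, so the characteristic polynomial is λ² − (5)λ + (6) with roots 3 and 2.
Eigenvectors give P = [[−2, −3], [1, 1]] with P⁻¹ = [[1, 3], [−1, −2]], and C = P·diag(3, 2)·P⁻¹.
Then C^8 = P·diag(6561, 256)·P⁻¹ = [[−13122, −768], [6561, 256]] · [[1, 3], [−1, −2]] = [[−12354, −37830], [6305, 19171]].

[[−12354, −37830], [6305, 19171]]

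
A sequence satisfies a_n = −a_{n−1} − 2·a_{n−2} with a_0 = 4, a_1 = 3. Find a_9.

With companion matrix A = [[−1, −2], [1, 0]], [a_n, a_{n−1}]ᵀ = A·[a_{n−1}, a_{n−2}]ᵀ, so [a_9, a_8]ᵀ = A⁸·[a_1, a_0]ᵀ.
A⁸ = [[−17, −6], [3, −14]], giving [a_9, a_8]ᵀ = [[−75], [−47]].

−75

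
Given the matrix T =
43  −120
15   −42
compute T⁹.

[[181243, −484680], [60585, −162072]]

tr T = 1 and det T = −6, so the characteristic polynomial is λ² − (1)λ + (−6) with roots −2 and 3.
Eigenvectors give P = [[8, −3], [3, −1]] with P⁻¹ = [[−1, 3], [−3, 8]], and T = P·diag(−2, 3)·P⁻¹.
Then T⁹ = P·diag(−512, 19683)·P⁻¹ = [[−4096, −59049], [−1536, −19683]] · [[−1, 3], [−3, 8]] = [[181243, −484680], [60585, −162072]].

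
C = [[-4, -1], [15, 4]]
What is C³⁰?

[[1, 0], [0, 1]]

C² = I (check: tr C = 0 and det C = -1), so C³⁰ = I since 30 is even.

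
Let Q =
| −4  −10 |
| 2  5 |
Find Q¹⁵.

[[−4, −10], [2, 5]]

Q² = Q (a projection; rank 1, trace 1), so Q¹⁵ = Q.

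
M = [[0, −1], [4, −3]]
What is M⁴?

M² = [[−4, 3], [−12, 5]]
M³ = [[12, −5], [20, −3]]
M⁴ = [[−20, 3], [−12, −11]]

[[−20, 3], [−12, −11]]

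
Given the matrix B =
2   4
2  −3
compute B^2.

[[12, −4], [−2, 17]]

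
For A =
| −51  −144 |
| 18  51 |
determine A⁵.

tr A = 0 and det A = −9, so the characteristic polynomial is λ² − (0)λ + (−9) with roots 3 and −3.
Eigenvectors give P = [[8, −3], [−3, 1]] with P⁻¹ = [[−1, −3], [−3, −8]], and A = P·diag(3, −3)·P⁻¹.
Then A⁵ = P·diag(243, −243)·P⁻¹ = [[1944, 729], [−729, −243]] · [[−1, −3], [−3, −8]] = [[−4131, −11664], [1458, 4131]].

[[−4131, −11664], [1458, 4131]]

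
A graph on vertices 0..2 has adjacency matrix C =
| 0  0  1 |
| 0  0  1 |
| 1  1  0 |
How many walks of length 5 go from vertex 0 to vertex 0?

0

The number of length-5 walks from vertex 0 to vertex 0 is entry (0,0) of C^5, where C is the adjacency matrix.
C^2 = [[1, 1, 0], [1, 1, 0], [0, 0, 2]]
C^3 = [[0, 0, 2], [0, 0, 2], [2, 2, 0]]
C^4 = [[2, 2, 0], [2, 2, 0], [0, 0, 4]]
C^5 = [[0, 0, 4], [0, 0, 4], [4, 4, 0]]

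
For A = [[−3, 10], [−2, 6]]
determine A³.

tr A = 3 and det A = 2, so the characteristic polynomial is λ² − (3)λ + (2) with roots 1 and 2.
Eigenvectors give P = [[5, −2], [2, −1]] with P⁻¹ = [[1, −2], [2, −5]], and A = P·diag(1, 2)·P⁻¹.
Then A³ = P·diag(1, 8)·P⁻¹ = [[5, −16], [2, −8]] · [[1, −2], [2, −5]] = [[−27, 70], [−14, 36]].

[[−27, 70], [−14, 36]]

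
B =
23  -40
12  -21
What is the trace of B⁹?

tr B = 2 and det B = -3, so the characteristic polynomial is λ² − (2)λ + (-3) with roots 3 and -1.
Eigenvectors give P = [[-2, -5], [-1, -3]] with P⁻¹ = [[-3, 5], [1, -2]], and B = P·diag(3, -1)·P⁻¹.
Then B⁹ = P·diag(19683, -1)·P⁻¹ = [[-39366, 5], [-19683, 3]] · [[-3, 5], [1, -2]] = [[118103, -196840], [59052, -98421]].

19682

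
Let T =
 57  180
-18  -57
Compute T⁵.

[[4617, 14580], [-1458, -4617]]

tr T = 0 and det T = -9, so the characteristic polynomial is λ² − (0)λ + (-9) with roots 3 and -3.
Eigenvectors give P = [[10, -3], [-3, 1]] with P⁻¹ = [[1, 3], [3, 10]], and T = P·diag(3, -3)·P⁻¹.
Then T⁵ = P·diag(243, -243)·P⁻¹ = [[2430, 729], [-729, -243]] · [[1, 3], [3, 10]] = [[4617, 14580], [-1458, -4617]].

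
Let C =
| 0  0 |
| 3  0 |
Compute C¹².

[[0, 0], [0, 0]]

C is strictly triangular, hence nilpotent: C² = 0, so C¹² = 0.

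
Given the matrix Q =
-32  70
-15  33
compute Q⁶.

tr Q = 1 and det Q = -6, so the characteristic polynomial is λ² − (1)λ + (-6) with roots 3 and -2.
Eigenvectors give P = [[-2, 7], [-1, 3]] with P⁻¹ = [[3, -7], [1, -2]], and Q = P·diag(3, -2)·P⁻¹.
Then Q⁶ = P·diag(729, 64)·P⁻¹ = [[-1458, 448], [-729, 192]] · [[3, -7], [1, -2]] = [[-3926, 9310], [-1995, 4719]].

[[-3926, 9310], [-1995, 4719]]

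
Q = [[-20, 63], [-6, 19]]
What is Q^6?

[[442, -1323], [126, -377]]

tr Q = -1 and det Q = -2, so the characteristic polynomial is λ² − (-1)λ + (-2) with roots 1 and -2.
Eigenvectors give P = [[3, 7], [1, 2]] with P⁻¹ = [[-2, 7], [1, -3]], and Q = P·diag(1, -2)·P⁻¹.
Then Q^6 = P·diag(1, 64)·P⁻¹ = [[3, 448], [1, 128]] · [[-2, 7], [1, -3]] = [[442, -1323], [126, -377]].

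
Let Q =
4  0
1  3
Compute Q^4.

Q^2 = [[16, 0], [7, 9]]
Q^3 = [[64, 0], [37, 27]]
Q^4 = [[256, 0], [175, 81]]

[[256, 0], [175, 81]]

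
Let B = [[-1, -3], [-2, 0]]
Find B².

[[7, 3], [2, 6]]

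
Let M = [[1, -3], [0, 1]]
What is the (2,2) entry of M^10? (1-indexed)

1

M = I + N where N = [[0, -3], [0, 0]] is strictly upper-triangular, so N^2 = 0.
(I + N)^10 = I + 10·N = [[1, -30], [0, 1]].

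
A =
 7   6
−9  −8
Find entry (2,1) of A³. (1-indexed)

tr A = −1 and det A = −2, so the characteristic polynomial is λ² − (−1)λ + (−2) with roots −2 and 1.
Eigenvectors give P = [[−2, 1], [3, −1]] with P⁻¹ = [[1, 1], [3, 2]], and A = P·diag(−2, 1)·P⁻¹.
Then A³ = P·diag(−8, 1)·P⁻¹ = [[16, 1], [−24, −1]] · [[1, 1], [3, 2]] = [[19, 18], [−27, −26]].

−27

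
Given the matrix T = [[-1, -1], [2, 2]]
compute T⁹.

T² = T (a projection; rank 1, trace 1), so T⁹ = T.

[[-1, -1], [2, 2]]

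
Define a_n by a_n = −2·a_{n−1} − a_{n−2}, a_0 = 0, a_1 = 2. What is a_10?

With companion matrix B = [[−2, −1], [1, 0]], [a_n, a_{n−1}]ᵀ = B·[a_{n−1}, a_{n−2}]ᵀ, so [a_10, a_9]ᵀ = B⁹·[a_1, a_0]ᵀ.
B⁹ = [[−10, −9], [9, 8]], giving [a_10, a_9]ᵀ = [[−20], [18]].

−20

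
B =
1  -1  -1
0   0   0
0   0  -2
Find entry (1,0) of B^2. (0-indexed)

0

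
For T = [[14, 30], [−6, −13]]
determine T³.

tr T = 1 and det T = −2, so the characteristic polynomial is λ² − (1)λ + (−2) with roots −1 and 2.
Eigenvectors give P = [[−2, 5], [1, −2]] with P⁻¹ = [[2, 5], [1, 2]], and T = P·diag(−1, 2)·P⁻¹.
Then T³ = P·diag(−1, 8)·P⁻¹ = [[2, 40], [−1, −16]] · [[2, 5], [1, 2]] = [[44, 90], [−18, −37]].

[[44, 90], [−18, −37]]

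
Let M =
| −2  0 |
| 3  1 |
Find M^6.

tr M = −1 and det M = −2, so the characteristic polynomial is λ² − (−1)λ + (−2) with roots 1 and −2.
Eigenvectors give P = [[0, −1], [1, 1]] with P⁻¹ = [[1, 1], [−1, 0]], and M = P·diag(1, −2)·P⁻¹.
Then M^6 = P·diag(1, 64)·P⁻¹ = [[0, −64], [1, 64]] · [[1, 1], [−1, 0]] = [[64, 0], [−63, 1]].

[[64, 0], [−63, 1]]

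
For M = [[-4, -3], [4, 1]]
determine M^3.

[[20, -3], [4, 25]]

M^2 = [[4, 9], [-12, -11]]
M^3 = [[20, -3], [4, 25]]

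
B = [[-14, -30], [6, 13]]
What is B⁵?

tr B = -1 and det B = -2, so the characteristic polynomial is λ² − (-1)λ + (-2) with roots -2 and 1.
Eigenvectors give P = [[5, -2], [-2, 1]] with P⁻¹ = [[1, 2], [2, 5]], and B = P·diag(-2, 1)·P⁻¹.
Then B⁵ = P·diag(-32, 1)·P⁻¹ = [[-160, -2], [64, 1]] · [[1, 2], [2, 5]] = [[-164, -330], [66, 133]].

[[-164, -330], [66, 133]]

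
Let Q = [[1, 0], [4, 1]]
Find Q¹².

Q = I + N where N = [[0, 0], [4, 0]] is strictly lower-triangular, so N² = 0.
(I + N)¹² = I + 12·N = [[1, 0], [48, 1]].

[[1, 0], [48, 1]]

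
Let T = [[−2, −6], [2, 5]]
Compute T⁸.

[[−764, −1530], [510, 1021]]

tr T = 3 and det T = 2, so the characteristic polynomial is λ² − (3)λ + (2) with roots 2 and 1.
Eigenvectors give P = [[−3, −2], [2, 1]] with P⁻¹ = [[1, 2], [−2, −3]], and T = P·diag(2, 1)·P⁻¹.
Then T⁸ = P·diag(256, 1)·P⁻¹ = [[−768, −2], [512, 1]] · [[1, 2], [−2, −3]] = [[−764, −1530], [510, 1021]].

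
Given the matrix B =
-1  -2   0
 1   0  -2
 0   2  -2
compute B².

[[-1, 2, 4], [-1, -6, 4], [2, -4, 0]]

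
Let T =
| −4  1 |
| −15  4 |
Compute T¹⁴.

[[1, 0], [0, 1]]

T² = I (check: tr T = 0 and det T = −1), so T¹⁴ = I since 14 is even.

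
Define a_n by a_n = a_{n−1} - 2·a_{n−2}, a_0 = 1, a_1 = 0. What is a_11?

With companion matrix C = [[1, -2], [1, 0]], [a_n, a_{n−1}]ᵀ = C·[a_{n−1}, a_{n−2}]ᵀ, so [a_11, a_10]ᵀ = C¹⁰·[a_1, a_0]ᵀ.
C¹⁰ = [[23, 22], [-11, 34]], giving [a_11, a_10]ᵀ = [[22], [34]].

22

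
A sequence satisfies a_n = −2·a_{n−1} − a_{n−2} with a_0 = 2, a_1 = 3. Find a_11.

53

With companion matrix B = [[−2, −1], [1, 0]], [a_n, a_{n−1}]ᵀ = B·[a_{n−1}, a_{n−2}]ᵀ, so [a_11, a_10]ᵀ = B^10·[a_1, a_0]ᵀ.
B^10 = [[11, 10], [−10, −9]], giving [a_11, a_10]ᵀ = [[53], [−48]].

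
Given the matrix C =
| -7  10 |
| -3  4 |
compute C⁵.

[[-187, 310], [-93, 154]]

tr C = -3 and det C = 2, so the characteristic polynomial is λ² − (-3)λ + (2) with roots -2 and -1.
Eigenvectors give P = [[2, -5], [1, -3]] with P⁻¹ = [[3, -5], [1, -2]], and C = P·diag(-2, -1)·P⁻¹.
Then C⁵ = P·diag(-32, -1)·P⁻¹ = [[-64, 5], [-32, 3]] · [[3, -5], [1, -2]] = [[-187, 310], [-93, 154]].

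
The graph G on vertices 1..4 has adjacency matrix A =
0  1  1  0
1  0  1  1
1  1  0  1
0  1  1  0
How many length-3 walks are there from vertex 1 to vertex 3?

5

The number of length-3 walks from vertex 1 to vertex 3 is entry (1,3) of A^3, where A is the adjacency matrix.
A^2 = [[2, 1, 1, 2], [1, 3, 2, 1], [1, 2, 3, 1], [2, 1, 1, 2]]
A^3 = [[2, 5, 5, 2], [5, 4, 5, 5], [5, 5, 4, 5], [2, 5, 5, 2]]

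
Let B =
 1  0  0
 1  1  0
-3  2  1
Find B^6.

[[1, 0, 0], [6, 1, 0], [12, 12, 1]]

B = I + N where N = [[0, 0, 0], [1, 0, 0], [-3, 2, 0]] is strictly lower-triangular, so N^3 = 0.
(I + N)^6 = I + 6·N + 15·N^2 = [[1, 0, 0], [6, 1, 0], [12, 12, 1]].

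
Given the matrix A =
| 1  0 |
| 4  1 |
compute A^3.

A = I + N where N = [[0, 0], [4, 0]] is strictly lower-triangular, so N^2 = 0.
(I + N)^3 = I + 3·N = [[1, 0], [12, 1]].

[[1, 0], [12, 1]]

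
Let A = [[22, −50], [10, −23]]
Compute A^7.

[[9388, −23150], [4630, −11447]]

tr A = −1 and det A = −6, so the characteristic polynomial is λ² − (−1)λ + (−6) with roots −3 and 2.
Eigenvectors give P = [[2, 5], [1, 2]] with P⁻¹ = [[−2, 5], [1, −2]], and A = P·diag(−3, 2)·P⁻¹.
Then A^7 = P·diag(−2187, 128)·P⁻¹ = [[−4374, 640], [−2187, 256]] · [[−2, 5], [1, −2]] = [[9388, −23150], [4630, −11447]].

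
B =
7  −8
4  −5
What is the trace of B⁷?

2186

tr B = 2 and det B = −3, so the characteristic polynomial is λ² − (2)λ + (−3) with roots 3 and −1.
Eigenvectors give P = [[2, −1], [1, −1]] with P⁻¹ = [[1, −1], [1, −2]], and B = P·diag(3, −1)·P⁻¹.
Then B⁷ = P·diag(2187, −1)·P⁻¹ = [[4374, 1], [2187, 1]] · [[1, −1], [1, −2]] = [[4375, −4376], [2188, −2189]].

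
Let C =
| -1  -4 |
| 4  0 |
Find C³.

C² = [[-15, 4], [-4, -16]]
C³ = [[31, 60], [-60, 16]]

[[31, 60], [-60, 16]]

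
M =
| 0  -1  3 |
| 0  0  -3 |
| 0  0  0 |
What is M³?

[[0, 0, 0], [0, 0, 0], [0, 0, 0]]

M is strictly triangular, hence nilpotent: M³ = 0, so M³ = 0.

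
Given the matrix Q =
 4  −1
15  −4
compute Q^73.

Q² = I (check: tr Q = 0 and det Q = −1), so Q^73 = Q since 73 is odd.

[[4, −1], [15, −4]]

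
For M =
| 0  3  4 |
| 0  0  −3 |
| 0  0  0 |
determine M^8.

M is strictly triangular, hence nilpotent: M^3 = 0, so M^8 = 0.

[[0, 0, 0], [0, 0, 0], [0, 0, 0]]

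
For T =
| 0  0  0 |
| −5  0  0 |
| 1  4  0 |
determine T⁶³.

T is strictly triangular, hence nilpotent: T³ = 0, so T⁶³ = 0.

[[0, 0, 0], [0, 0, 0], [0, 0, 0]]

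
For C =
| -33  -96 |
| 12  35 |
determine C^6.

tr C = 2 and det C = -3, so the characteristic polynomial is λ² − (2)λ + (-3) with roots 3 and -1.
Eigenvectors give P = [[-8, 3], [3, -1]] with P⁻¹ = [[1, 3], [3, 8]], and C = P·diag(3, -1)·P⁻¹.
Then C^6 = P·diag(729, 1)·P⁻¹ = [[-5832, 3], [2187, -1]] · [[1, 3], [3, 8]] = [[-5823, -17472], [2184, 6553]].

[[-5823, -17472], [2184, 6553]]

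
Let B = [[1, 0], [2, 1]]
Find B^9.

B = I + N where N = [[0, 0], [2, 0]] is strictly lower-triangular, so N^2 = 0.
(I + N)^9 = I + 9·N = [[1, 0], [18, 1]].

[[1, 0], [18, 1]]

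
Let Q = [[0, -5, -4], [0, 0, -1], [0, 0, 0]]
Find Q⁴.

[[0, 0, 0], [0, 0, 0], [0, 0, 0]]

Q is strictly triangular, hence nilpotent: Q³ = 0, so Q⁴ = 0.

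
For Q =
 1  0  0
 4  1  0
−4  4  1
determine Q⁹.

Q = I + N where N = [[0, 0, 0], [4, 0, 0], [−4, 4, 0]] is strictly lower-triangular, so N³ = 0.
(I + N)⁹ = I + 9·N + 36·N² = [[1, 0, 0], [36, 1, 0], [540, 36, 1]].

[[1, 0, 0], [36, 1, 0], [540, 36, 1]]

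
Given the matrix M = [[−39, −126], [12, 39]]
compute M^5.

tr M = 0 and det M = −9, so the characteristic polynomial is λ² − (0)λ + (−9) with roots −3 and 3.
Eigenvectors give P = [[−7, −3], [2, 1]] with P⁻¹ = [[−1, −3], [2, 7]], and M = P·diag(−3, 3)·P⁻¹.
Then M^5 = P·diag(−243, 243)·P⁻¹ = [[1701, −729], [−486, 243]] · [[−1, −3], [2, 7]] = [[−3159, −10206], [972, 3159]].

[[−3159, −10206], [972, 3159]]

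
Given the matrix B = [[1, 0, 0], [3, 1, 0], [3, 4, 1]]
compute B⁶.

B = I + N where N = [[0, 0, 0], [3, 0, 0], [3, 4, 0]] is strictly lower-triangular, so N³ = 0.
(I + N)⁶ = I + 6·N + 15·N² = [[1, 0, 0], [18, 1, 0], [198, 24, 1]].

[[1, 0, 0], [18, 1, 0], [198, 24, 1]]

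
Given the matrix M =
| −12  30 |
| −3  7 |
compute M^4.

tr M = −5 and det M = 6, so the characteristic polynomial is λ² − (−5)λ + (6) with roots −3 and −2.
Eigenvectors give P = [[−10, −3], [−3, −1]] with P⁻¹ = [[−1, 3], [3, −10]], and M = P·diag(−3, −2)·P⁻¹.
Then M^4 = P·diag(81, 16)·P⁻¹ = [[−810, −48], [−243, −16]] · [[−1, 3], [3, −10]] = [[666, −1950], [195, −569]].

[[666, −1950], [195, −569]]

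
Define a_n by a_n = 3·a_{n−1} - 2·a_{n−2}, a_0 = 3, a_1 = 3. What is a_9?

3

With companion matrix B = [[3, -2], [1, 0]], [a_n, a_{n−1}]ᵀ = B·[a_{n−1}, a_{n−2}]ᵀ, so [a_9, a_8]ᵀ = B⁸·[a_1, a_0]ᵀ.
B⁸ = [[511, -510], [255, -254]], giving [a_9, a_8]ᵀ = [[3], [3]].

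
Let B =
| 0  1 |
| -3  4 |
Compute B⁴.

B² = [[-3, 4], [-12, 13]]
B³ = [[-12, 13], [-39, 40]]
B⁴ = [[-39, 40], [-120, 121]]

[[-39, 40], [-120, 121]]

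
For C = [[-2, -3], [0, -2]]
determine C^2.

[[4, 12], [0, 4]]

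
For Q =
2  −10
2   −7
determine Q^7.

tr Q = −5 and det Q = 6, so the characteristic polynomial is λ² − (−5)λ + (6) with roots −3 and −2.
Eigenvectors give P = [[2, 5], [1, 2]] with P⁻¹ = [[−2, 5], [1, −2]], and Q = P·diag(−3, −2)·P⁻¹.
Then Q^7 = P·diag(−2187, −128)·P⁻¹ = [[−4374, −640], [−2187, −256]] · [[−2, 5], [1, −2]] = [[8108, −20590], [4118, −10423]].

[[8108, −20590], [4118, −10423]]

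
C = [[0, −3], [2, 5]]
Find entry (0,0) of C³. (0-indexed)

tr C = 5 and det C = 6, so the characteristic polynomial is λ² − (5)λ + (6) with roots 2 and 3.
Eigenvectors give P = [[−3, 1], [2, −1]] with P⁻¹ = [[−1, −1], [−2, −3]], and C = P·diag(2, 3)·P⁻¹.
Then C³ = P·diag(8, 27)·P⁻¹ = [[−24, 27], [16, −27]] · [[−1, −1], [−2, −3]] = [[−30, −57], [38, 65]].

−30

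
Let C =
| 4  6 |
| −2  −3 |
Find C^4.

[[4, 6], [−2, −3]]

C² = C (a projection; rank 1, trace 1), so C^4 = C.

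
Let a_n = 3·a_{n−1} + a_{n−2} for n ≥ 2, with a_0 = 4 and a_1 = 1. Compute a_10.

With companion matrix A = [[3, 1], [1, 0]], [a_n, a_{n−1}]ᵀ = A·[a_{n−1}, a_{n−2}]ᵀ, so [a_10, a_9]ᵀ = A^9·[a_1, a_0]ᵀ.
A^9 = [[42837, 12970], [12970, 3927]], giving [a_10, a_9]ᵀ = [[94717], [28678]].

94717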